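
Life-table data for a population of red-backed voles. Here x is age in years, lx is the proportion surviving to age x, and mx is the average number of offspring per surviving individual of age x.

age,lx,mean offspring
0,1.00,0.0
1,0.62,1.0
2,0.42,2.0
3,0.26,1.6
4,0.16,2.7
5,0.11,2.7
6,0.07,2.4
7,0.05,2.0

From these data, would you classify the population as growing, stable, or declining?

growing

R0 = Σ lx·mx = 0 + 0.62 + 0.84 + 0.416 + 0.432 + 0.297 + 0.168 + 0.1 = 2.873
R0 > 1, so the population is growing.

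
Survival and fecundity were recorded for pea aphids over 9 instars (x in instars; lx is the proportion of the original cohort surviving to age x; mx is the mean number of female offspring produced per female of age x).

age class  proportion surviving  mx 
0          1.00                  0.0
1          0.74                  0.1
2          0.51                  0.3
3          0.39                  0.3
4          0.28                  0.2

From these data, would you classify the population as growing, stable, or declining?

R0 = Σ lx·mx = 0 + 0.074 + 0.153 + 0.117 + 0.056 = 0.4
R0 < 1, so the population is declining.

declining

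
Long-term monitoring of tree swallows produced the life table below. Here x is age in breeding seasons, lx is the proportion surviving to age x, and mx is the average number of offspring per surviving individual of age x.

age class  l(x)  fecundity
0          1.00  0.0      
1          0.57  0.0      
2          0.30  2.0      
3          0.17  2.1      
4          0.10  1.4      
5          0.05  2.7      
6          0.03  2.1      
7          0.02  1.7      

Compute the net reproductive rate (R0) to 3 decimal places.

lx·mx by age: 0, 0, 0.6, 0.357, 0.14, 0.135, 0.063, 0.034
R0 = Σ lx·mx = 1.329 → 1.329

1.329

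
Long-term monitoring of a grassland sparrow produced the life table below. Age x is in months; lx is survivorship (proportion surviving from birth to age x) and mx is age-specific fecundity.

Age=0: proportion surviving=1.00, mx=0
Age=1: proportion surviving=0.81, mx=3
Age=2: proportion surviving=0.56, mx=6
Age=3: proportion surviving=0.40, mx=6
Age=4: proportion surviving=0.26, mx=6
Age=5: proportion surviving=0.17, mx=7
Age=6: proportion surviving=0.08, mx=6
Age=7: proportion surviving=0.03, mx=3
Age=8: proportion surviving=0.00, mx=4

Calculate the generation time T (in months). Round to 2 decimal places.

lx·mx: 0, 2.43, 3.36, 2.4, 1.56, 1.19, 0.48, 0.09, 0 → R0 = 11.51
x·lx·mx: 0, 2.43, 6.72, 7.2, 6.24, 5.95, 2.88, 0.63, 0 → Σ = 32.05
T = 32.05 / 11.51 = 2.784535… → 2.78

2.78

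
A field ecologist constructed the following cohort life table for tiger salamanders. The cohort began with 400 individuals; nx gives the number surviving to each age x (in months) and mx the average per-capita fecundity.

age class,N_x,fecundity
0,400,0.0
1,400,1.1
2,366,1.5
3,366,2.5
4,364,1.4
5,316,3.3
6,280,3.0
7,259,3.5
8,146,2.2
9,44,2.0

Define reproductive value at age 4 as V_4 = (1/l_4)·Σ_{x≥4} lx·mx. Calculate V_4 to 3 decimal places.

lx = nx/n0 = nx/400: 1, 1, 0.915, 0.915, 0.91, 0.79, 0.7, 0.6475, 0.365, 0.11
lx·mx for x ≥ 4: 1.274, 2.607, 2.1, 2.26625, 0.803, 0.22 → sum = 9.27025
V_4 = 9.27025 / l_4 = 9.27025 / 0.91 = 10.187088… → 10.187

10.187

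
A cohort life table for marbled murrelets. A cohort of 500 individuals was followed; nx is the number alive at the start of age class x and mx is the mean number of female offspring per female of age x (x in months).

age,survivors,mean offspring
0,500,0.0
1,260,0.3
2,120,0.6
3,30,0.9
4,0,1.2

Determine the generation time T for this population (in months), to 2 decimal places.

1.71

lx = nx/n0 = nx/500: 1, 0.52, 0.24, 0.06, 0
lx·mx: 0, 0.156, 0.144, 0.054, 0 → R0 = 0.354
x·lx·mx: 0, 0.156, 0.288, 0.162, 0 → Σ = 0.606
T = 0.606 / 0.354 = 1.711864… → 1.71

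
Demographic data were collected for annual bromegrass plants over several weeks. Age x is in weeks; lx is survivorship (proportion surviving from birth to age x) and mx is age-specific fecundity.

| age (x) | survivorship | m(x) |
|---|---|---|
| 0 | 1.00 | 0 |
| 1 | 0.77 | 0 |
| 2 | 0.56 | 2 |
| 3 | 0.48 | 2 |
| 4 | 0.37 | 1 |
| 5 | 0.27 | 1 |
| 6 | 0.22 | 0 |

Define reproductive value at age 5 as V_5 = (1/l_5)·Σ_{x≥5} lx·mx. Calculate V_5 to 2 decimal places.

lx·mx for x ≥ 5: 0.27, 0 → sum = 0.27
V_5 = 0.27 / l_5 = 0.27 / 0.27 = 1 → 1.00

1.00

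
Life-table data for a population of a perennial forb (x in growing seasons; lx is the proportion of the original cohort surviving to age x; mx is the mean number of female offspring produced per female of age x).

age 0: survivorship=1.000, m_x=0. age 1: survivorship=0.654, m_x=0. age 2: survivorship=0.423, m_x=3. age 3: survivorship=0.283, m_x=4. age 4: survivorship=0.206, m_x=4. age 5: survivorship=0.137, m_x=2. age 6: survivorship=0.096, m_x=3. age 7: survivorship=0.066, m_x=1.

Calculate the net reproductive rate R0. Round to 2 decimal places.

3.85

lx·mx by age: 0, 0, 1.269, 1.132, 0.824, 0.274, 0.288, 0.066
R0 = Σ lx·mx = 3.853 → 3.85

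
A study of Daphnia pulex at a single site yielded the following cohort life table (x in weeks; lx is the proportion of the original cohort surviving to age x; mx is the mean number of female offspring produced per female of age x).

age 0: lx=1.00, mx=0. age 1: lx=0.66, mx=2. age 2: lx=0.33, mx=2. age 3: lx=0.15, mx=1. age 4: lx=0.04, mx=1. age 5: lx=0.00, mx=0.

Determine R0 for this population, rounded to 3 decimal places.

lx·mx by age: 0, 1.32, 0.66, 0.15, 0.04, 0
R0 = Σ lx·mx = 2.17 → 2.170

2.170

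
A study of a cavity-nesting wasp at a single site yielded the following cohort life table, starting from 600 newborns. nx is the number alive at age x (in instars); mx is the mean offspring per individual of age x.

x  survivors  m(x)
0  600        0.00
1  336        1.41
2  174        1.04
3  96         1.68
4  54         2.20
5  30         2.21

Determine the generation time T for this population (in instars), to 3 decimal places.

lx = nx/n0 = nx/600: 1, 0.56, 0.29, 0.16, 0.09, 0.05
lx·mx: 0, 0.7896, 0.3016, 0.2688, 0.198, 0.1105 → R0 = 1.6685
x·lx·mx: 0, 0.7896, 0.6032, 0.8064, 0.792, 0.5525 → Σ = 3.5437
T = 3.5437 / 1.6685 = 2.123884… → 2.124

2.124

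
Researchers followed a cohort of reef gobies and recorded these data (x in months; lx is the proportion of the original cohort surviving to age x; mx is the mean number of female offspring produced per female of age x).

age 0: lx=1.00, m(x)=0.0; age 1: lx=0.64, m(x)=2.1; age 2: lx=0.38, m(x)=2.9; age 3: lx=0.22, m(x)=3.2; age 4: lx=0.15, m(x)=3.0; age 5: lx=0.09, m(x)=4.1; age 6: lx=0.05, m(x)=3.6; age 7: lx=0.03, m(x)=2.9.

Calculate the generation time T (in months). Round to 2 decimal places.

lx·mx: 0, 1.344, 1.102, 0.704, 0.45, 0.369, 0.18, 0.087 → R0 = 4.236
x·lx·mx: 0, 1.344, 2.204, 2.112, 1.8, 1.845, 1.08, 0.609 → Σ = 10.994
T = 10.994 / 4.236 = 2.595373… → 2.60

2.60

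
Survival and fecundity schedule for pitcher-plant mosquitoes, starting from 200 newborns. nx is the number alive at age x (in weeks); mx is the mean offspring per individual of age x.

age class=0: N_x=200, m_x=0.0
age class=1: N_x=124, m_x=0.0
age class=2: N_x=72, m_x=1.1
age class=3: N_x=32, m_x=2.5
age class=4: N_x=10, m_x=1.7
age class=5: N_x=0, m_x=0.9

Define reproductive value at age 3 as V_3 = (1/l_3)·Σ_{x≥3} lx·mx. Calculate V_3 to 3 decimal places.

3.031

lx = nx/n0 = nx/200: 1, 0.62, 0.36, 0.16, 0.05, 0
lx·mx for x ≥ 3: 0.4, 0.085, 0 → sum = 0.485
V_3 = 0.485 / l_3 = 0.485 / 0.16 = 3.03125 → 3.031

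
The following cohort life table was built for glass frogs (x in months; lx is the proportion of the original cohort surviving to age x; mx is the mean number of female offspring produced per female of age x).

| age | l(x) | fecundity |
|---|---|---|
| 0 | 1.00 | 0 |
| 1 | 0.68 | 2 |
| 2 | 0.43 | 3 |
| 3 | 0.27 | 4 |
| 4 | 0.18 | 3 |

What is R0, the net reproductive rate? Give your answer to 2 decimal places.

lx·mx by age: 0, 1.36, 1.29, 1.08, 0.54
R0 = Σ lx·mx = 4.27 → 4.27

4.27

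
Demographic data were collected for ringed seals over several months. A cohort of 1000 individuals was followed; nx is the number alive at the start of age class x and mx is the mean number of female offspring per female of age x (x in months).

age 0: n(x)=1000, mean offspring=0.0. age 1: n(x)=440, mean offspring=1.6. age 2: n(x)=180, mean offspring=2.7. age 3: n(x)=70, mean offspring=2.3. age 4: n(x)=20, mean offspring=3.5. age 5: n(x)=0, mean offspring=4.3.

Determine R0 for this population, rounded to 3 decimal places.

lx = nx/n0 = nx/1000: 1, 0.44, 0.18, 0.07, 0.02, 0
lx·mx by age: 0, 0.704, 0.486, 0.161, 0.07, 0
R0 = Σ lx·mx = 1.421 → 1.421

1.421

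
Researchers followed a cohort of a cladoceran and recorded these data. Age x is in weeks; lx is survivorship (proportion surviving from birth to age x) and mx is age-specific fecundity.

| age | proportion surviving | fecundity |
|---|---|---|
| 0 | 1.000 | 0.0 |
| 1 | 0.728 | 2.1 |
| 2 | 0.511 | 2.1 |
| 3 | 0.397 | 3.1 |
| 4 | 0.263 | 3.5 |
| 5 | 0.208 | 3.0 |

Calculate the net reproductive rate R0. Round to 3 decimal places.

lx·mx by age: 0, 1.5288, 1.0731, 1.2307, 0.9205, 0.624
R0 = Σ lx·mx = 5.3771 → 5.377

5.377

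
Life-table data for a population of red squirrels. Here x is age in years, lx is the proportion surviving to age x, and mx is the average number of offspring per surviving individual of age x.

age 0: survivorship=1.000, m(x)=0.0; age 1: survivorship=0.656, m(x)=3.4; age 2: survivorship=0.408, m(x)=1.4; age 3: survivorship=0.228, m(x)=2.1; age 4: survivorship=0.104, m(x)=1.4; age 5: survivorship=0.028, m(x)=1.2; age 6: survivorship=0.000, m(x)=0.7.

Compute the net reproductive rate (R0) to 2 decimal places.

3.46

lx·mx by age: 0, 2.2304, 0.5712, 0.4788, 0.1456, 0.0336, 0
R0 = Σ lx·mx = 3.4596 → 3.46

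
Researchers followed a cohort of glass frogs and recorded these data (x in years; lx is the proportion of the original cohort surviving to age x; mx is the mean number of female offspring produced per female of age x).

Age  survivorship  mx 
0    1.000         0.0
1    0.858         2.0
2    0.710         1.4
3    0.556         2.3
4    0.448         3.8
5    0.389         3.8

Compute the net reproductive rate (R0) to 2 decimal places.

7.17

lx·mx by age: 0, 1.716, 0.994, 1.2788, 1.7024, 1.4782
R0 = Σ lx·mx = 7.1694 → 7.17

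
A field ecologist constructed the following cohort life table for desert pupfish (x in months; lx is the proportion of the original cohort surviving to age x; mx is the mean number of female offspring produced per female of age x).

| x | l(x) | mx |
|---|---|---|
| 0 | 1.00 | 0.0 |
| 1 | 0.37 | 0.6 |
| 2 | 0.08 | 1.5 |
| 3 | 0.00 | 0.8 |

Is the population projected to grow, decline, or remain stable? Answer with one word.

R0 = Σ lx·mx = 0 + 0.222 + 0.12 + 0 = 0.342
R0 < 1, so the population is declining.

declining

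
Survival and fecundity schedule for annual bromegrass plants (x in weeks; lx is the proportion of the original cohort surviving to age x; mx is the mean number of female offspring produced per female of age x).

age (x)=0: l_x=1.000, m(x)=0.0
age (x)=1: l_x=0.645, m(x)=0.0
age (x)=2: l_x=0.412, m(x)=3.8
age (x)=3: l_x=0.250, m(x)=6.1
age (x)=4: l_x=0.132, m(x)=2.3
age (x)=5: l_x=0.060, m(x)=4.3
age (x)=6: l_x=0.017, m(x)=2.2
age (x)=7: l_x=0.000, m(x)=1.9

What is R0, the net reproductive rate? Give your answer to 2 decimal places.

lx·mx by age: 0, 0, 1.5656, 1.525, 0.3036, 0.258, 0.0374, 0
R0 = Σ lx·mx = 3.6896 → 3.69

3.69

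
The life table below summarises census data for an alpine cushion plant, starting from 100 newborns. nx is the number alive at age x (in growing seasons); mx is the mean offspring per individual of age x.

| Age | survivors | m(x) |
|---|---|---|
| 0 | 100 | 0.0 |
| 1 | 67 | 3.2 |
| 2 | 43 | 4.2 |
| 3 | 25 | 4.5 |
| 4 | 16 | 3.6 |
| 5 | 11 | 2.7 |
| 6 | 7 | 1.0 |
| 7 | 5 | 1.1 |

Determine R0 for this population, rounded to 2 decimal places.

6.07

lx = nx/n0 = nx/100: 1, 0.67, 0.43, 0.25, 0.16, 0.11, 0.07, 0.05
lx·mx by age: 0, 2.144, 1.806, 1.125, 0.576, 0.297, 0.07, 0.055
R0 = Σ lx·mx = 6.073 → 6.07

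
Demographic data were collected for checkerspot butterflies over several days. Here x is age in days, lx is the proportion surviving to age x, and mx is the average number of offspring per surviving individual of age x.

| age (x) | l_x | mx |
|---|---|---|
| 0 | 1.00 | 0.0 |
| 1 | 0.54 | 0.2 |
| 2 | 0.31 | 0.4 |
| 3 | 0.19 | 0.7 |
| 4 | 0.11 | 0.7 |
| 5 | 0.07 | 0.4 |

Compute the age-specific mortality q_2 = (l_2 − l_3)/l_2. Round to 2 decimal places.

q_2 = (l_2 − l_3) / l_2 = (0.31 − 0.19) / 0.31
     = 0.12 / 0.31 = 0.387097… → 0.39

0.39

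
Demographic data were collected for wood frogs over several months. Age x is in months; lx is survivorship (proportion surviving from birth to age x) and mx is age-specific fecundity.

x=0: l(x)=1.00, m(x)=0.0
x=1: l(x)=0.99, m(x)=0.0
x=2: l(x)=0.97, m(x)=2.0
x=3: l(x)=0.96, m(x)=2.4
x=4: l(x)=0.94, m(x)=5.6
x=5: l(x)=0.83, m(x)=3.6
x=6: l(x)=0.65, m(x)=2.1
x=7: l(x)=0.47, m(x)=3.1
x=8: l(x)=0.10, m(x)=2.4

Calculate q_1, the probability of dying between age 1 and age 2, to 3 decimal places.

0.020

q_1 = (l_1 − l_2) / l_1 = (0.99 − 0.97) / 0.99
     = 0.02 / 0.99 = 0.020202… → 0.020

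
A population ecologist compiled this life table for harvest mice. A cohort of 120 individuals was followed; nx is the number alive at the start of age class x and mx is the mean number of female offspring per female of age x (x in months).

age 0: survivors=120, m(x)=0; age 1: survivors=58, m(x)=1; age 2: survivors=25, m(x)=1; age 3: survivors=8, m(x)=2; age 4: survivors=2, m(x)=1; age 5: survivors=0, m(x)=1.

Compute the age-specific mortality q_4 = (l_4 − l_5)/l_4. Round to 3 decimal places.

lx = nx/n0 = nx/120: 1, 0.48333…, 0.20833…, 0.06667…, 0.01667…, 0
q_4 = (l_4 − l_5) / l_4 = (0.016667… − 0) / 0.016667…
     = 0.016667… / 0.016667… = 1 → 1.000

1.000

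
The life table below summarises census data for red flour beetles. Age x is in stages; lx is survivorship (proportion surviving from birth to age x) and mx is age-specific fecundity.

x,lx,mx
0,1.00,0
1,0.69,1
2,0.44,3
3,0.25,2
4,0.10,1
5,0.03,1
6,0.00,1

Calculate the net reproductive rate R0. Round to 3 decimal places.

2.640

lx·mx by age: 0, 0.69, 1.32, 0.5, 0.1, 0.03, 0
R0 = Σ lx·mx = 2.64 → 2.640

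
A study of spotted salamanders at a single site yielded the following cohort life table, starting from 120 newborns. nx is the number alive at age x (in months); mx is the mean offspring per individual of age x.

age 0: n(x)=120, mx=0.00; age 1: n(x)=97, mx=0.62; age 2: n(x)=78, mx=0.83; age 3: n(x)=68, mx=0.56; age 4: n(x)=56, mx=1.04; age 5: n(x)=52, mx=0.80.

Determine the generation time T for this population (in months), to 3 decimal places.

lx = nx/n0 = nx/120: 1, 0.80833…, 0.65, 0.56667…, 0.46667…, 0.43333…
lx·mx: 0, 0.501167…, 0.5395, 0.317333…, 0.485333…, 0.346667… → R0 = 2.19…
x·lx·mx: 0, 0.501167…, 1.079, 0.952…, 1.941333…, 1.733333… → Σ = 6.206833…
T = 6.206833… / 2.19… = 2.83417… → 2.834

2.834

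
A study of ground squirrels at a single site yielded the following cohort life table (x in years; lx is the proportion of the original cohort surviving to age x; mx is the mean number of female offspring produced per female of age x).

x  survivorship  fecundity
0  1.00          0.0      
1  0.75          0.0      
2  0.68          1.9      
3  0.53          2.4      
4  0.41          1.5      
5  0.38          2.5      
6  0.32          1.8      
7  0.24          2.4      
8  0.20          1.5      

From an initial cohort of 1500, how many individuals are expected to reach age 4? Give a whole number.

615

Expected survivors = N0 · l_4 = 1500 × 0.41 = 615 → 615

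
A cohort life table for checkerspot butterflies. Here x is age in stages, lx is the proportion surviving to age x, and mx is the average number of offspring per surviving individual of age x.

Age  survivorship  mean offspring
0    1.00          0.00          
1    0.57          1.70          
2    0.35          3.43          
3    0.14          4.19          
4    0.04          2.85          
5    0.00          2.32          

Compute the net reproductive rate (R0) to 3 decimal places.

lx·mx by age: 0, 0.969, 1.2005, 0.5866, 0.114, 0
R0 = Σ lx·mx = 2.8701 → 2.870

2.870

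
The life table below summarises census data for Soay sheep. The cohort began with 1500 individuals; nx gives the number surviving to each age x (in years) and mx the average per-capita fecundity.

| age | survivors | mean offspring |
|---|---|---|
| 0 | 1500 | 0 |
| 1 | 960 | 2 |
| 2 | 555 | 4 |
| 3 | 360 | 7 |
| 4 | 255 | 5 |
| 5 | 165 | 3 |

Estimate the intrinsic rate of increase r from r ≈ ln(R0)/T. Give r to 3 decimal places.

0.677

lx = nx/n0 = nx/1500: 1, 0.64, 0.37, 0.24, 0.17, 0.11
R0 = Σ lx·mx = 0 + 1.28 + 1.48 + 1.68 + 0.85 + 0.33 = 5.62
Σ x·lx·mx = 14.33; T = 14.33/5.62 = 2.54982…
r ≈ ln(R0)/T = ln(5.62)/2.54982… = 0.67704… → 0.677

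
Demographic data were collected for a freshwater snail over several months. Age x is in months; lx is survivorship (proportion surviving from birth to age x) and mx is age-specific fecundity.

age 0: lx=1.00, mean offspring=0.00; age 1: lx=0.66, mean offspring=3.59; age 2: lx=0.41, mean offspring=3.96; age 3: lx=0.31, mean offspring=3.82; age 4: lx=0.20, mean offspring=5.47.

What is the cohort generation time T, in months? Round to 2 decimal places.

2.16

lx·mx: 0, 2.3694, 1.6236, 1.1842, 1.094 → R0 = 6.2712
x·lx·mx: 0, 2.3694, 3.2472, 3.5526, 4.376 → Σ = 13.5452
T = 13.5452 / 6.2712 = 2.159906… → 2.16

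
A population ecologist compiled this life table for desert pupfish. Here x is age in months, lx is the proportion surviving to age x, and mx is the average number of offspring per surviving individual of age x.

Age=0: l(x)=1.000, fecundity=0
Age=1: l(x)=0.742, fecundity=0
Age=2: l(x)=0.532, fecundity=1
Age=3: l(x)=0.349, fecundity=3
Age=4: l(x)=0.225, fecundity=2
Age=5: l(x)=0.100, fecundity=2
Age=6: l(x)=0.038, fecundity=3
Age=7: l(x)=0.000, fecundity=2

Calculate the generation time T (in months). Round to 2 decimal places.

3.28

lx·mx: 0, 0, 0.532, 1.047, 0.45, 0.2, 0.114, 0 → R0 = 2.343
x·lx·mx: 0, 0, 1.064, 3.141, 1.8, 1, 0.684, 0 → Σ = 7.689
T = 7.689 / 2.343 = 3.28169… → 3.28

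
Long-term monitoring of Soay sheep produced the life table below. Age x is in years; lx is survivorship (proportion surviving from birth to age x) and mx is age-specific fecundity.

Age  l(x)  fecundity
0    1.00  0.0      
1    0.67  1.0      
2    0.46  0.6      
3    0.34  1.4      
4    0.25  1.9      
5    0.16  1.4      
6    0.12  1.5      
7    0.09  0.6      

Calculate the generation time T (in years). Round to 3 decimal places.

lx·mx: 0, 0.67, 0.276, 0.476, 0.475, 0.224, 0.18, 0.054 → R0 = 2.355
x·lx·mx: 0, 0.67, 0.552, 1.428, 1.9, 1.12, 1.08, 0.378 → Σ = 7.128
T = 7.128 / 2.355 = 3.026752… → 3.027

3.027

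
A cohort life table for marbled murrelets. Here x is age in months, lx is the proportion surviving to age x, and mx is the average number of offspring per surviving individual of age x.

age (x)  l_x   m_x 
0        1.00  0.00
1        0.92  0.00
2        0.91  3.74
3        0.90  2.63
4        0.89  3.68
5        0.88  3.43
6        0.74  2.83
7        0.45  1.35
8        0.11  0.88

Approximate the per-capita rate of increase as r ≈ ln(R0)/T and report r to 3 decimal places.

0.672

R0 = Σ lx·mx = 0 + 0 + 3.4034 + 2.367 + 3.2752 + 3.0184 + 2.0942 + 0.6075 + 0.0968 = 14.8625
Σ x·lx·mx = 59.6927; T = 59.6927/14.8625 = 4.01633…
r ≈ ln(R0)/T = ln(14.8625)/4.01633… = 0.67197… → 0.672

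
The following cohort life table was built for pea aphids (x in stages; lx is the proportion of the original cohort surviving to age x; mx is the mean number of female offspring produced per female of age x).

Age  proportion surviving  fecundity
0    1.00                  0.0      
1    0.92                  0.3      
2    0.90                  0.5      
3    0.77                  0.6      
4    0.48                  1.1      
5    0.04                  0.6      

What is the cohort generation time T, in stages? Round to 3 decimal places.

lx·mx: 0, 0.276, 0.45, 0.462, 0.528, 0.024 → R0 = 1.74
x·lx·mx: 0, 0.276, 0.9, 1.386, 2.112, 0.12 → Σ = 4.794
T = 4.794 / 1.74 = 2.755172… → 2.755

2.755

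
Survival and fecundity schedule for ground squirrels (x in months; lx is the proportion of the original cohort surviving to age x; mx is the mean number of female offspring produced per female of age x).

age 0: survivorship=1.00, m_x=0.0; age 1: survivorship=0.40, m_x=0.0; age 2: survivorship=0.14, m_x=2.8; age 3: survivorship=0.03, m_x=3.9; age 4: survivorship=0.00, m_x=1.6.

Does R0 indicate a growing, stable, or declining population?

R0 = Σ lx·mx = 0 + 0 + 0.392 + 0.117 + 0 = 0.509
R0 < 1, so the population is declining.

declining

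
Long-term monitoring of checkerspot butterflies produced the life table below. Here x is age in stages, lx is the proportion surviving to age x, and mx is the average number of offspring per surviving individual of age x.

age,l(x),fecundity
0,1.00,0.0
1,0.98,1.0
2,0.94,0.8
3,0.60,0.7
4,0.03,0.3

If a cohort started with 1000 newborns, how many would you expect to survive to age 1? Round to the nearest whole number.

980

Expected survivors = N0 · l_1 = 1000 × 0.98 = 980 → 980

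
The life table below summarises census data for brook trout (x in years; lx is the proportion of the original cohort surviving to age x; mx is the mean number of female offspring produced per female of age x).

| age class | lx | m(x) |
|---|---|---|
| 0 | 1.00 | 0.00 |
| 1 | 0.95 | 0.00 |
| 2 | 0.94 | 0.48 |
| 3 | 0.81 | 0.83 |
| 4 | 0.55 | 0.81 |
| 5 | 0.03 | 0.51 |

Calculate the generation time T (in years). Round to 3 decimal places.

lx·mx: 0, 0, 0.4512, 0.6723, 0.4455, 0.0153 → R0 = 1.5843
x·lx·mx: 0, 0, 0.9024, 2.0169, 1.782, 0.0765 → Σ = 4.7778
T = 4.7778 / 1.5843 = 3.015717… → 3.016

3.016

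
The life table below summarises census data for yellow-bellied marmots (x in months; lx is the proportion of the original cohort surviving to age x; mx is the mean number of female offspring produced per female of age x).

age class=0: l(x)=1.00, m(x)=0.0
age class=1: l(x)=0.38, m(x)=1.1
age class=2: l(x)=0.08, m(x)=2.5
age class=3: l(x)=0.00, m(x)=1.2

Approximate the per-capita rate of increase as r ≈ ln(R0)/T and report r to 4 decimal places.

-0.3636

R0 = Σ lx·mx = 0 + 0.418 + 0.2 + 0 = 0.618
Σ x·lx·mx = 0.818; T = 0.818/0.618 = 1.32362…
r ≈ ln(R0)/T = ln(0.618)/1.32362… = -0.363598… → -0.3636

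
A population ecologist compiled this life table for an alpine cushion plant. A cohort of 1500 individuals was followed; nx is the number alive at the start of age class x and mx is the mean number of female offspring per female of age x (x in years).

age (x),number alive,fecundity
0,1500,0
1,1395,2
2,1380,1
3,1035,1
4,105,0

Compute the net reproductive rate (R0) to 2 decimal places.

3.47

lx = nx/n0 = nx/1500: 1, 0.93, 0.92, 0.69, 0.07
lx·mx by age: 0, 1.86, 0.92, 0.69, 0
R0 = Σ lx·mx = 3.47 → 3.47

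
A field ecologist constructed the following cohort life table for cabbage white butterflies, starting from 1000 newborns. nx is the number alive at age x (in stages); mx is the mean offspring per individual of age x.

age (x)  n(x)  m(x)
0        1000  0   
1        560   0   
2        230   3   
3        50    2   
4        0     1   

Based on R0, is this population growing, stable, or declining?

lx = nx/n0 = nx/1000: 1, 0.56, 0.23, 0.05, 0
R0 = Σ lx·mx = 0 + 0 + 0.69 + 0.1 + 0 = 0.79
R0 < 1, so the population is declining.

declining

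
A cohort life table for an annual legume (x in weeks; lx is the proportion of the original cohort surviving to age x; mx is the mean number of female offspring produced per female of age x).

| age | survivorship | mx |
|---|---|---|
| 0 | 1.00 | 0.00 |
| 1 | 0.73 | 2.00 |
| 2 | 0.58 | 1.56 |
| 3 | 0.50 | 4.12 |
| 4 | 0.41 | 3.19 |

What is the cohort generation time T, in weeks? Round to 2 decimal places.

2.56

lx·mx: 0, 1.46, 0.9048, 2.06, 1.3079 → R0 = 5.7327
x·lx·mx: 0, 1.46, 1.8096, 6.18, 5.2316 → Σ = 14.6812
T = 14.6812 / 5.7327 = 2.560957… → 2.56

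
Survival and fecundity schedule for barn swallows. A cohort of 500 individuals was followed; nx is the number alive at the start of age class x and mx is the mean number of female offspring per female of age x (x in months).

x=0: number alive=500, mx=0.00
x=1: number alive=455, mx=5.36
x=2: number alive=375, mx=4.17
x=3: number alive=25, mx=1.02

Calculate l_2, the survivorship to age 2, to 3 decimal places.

0.750

l_2 = n_2/n_0 = 375/500 = 0.75 → 0.750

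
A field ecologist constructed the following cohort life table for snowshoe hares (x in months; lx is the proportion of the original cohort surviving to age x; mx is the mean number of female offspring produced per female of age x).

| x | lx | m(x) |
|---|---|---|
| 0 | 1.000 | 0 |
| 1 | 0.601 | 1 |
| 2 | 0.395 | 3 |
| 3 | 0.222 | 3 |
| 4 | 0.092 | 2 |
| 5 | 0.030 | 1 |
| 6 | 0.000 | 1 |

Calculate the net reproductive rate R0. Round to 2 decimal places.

lx·mx by age: 0, 0.601, 1.185, 0.666, 0.184, 0.03, 0
R0 = Σ lx·mx = 2.666 → 2.67

2.67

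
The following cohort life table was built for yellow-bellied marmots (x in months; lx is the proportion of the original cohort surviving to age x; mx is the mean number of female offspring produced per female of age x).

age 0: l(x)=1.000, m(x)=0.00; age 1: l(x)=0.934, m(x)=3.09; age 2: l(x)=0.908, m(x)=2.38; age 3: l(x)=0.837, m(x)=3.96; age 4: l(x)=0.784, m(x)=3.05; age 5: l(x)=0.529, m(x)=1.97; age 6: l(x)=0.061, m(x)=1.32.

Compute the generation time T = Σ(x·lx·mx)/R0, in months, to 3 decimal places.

2.729

lx·mx: 0, 2.88606, 2.16104, 3.31452, 2.3912, 1.04213, 0.08052 → R0 = 11.87547
x·lx·mx: 0, 2.88606, 4.32208, 9.94356, 9.5648, 5.21065, 0.48312 → Σ = 32.41027
T = 32.41027 / 11.87547 = 2.729178… → 2.729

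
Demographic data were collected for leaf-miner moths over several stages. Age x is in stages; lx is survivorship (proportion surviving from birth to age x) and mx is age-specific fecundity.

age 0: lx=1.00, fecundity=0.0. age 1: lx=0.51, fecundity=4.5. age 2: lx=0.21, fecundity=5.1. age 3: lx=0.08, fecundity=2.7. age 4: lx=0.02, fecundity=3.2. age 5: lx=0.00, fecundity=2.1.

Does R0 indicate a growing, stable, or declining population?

growing

R0 = Σ lx·mx = 0 + 2.295 + 1.071 + 0.216 + 0.064 + 0 = 3.646
R0 > 1, so the population is growing.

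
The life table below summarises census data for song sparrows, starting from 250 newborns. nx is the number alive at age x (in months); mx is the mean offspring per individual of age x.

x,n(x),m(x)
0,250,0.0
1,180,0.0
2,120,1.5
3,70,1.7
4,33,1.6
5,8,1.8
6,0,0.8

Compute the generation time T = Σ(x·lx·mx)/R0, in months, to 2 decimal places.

lx = nx/n0 = nx/250: 1, 0.72, 0.48, 0.28, 0.132, 0.032, 0
lx·mx: 0, 0, 0.72, 0.476, 0.2112, 0.0576, 0 → R0 = 1.4648
x·lx·mx: 0, 0, 1.44, 1.428, 0.8448, 0.288, 0 → Σ = 4.0008
T = 4.0008 / 1.4648 = 2.731294… → 2.73

2.73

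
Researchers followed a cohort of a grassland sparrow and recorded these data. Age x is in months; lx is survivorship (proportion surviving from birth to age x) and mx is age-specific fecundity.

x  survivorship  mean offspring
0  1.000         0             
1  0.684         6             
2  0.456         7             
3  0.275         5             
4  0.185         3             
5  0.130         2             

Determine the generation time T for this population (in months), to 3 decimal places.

1.912

lx·mx: 0, 4.104, 3.192, 1.375, 0.555, 0.26 → R0 = 9.486
x·lx·mx: 0, 4.104, 6.384, 4.125, 2.22, 1.3 → Σ = 18.133
T = 18.133 / 9.486 = 1.911554… → 1.912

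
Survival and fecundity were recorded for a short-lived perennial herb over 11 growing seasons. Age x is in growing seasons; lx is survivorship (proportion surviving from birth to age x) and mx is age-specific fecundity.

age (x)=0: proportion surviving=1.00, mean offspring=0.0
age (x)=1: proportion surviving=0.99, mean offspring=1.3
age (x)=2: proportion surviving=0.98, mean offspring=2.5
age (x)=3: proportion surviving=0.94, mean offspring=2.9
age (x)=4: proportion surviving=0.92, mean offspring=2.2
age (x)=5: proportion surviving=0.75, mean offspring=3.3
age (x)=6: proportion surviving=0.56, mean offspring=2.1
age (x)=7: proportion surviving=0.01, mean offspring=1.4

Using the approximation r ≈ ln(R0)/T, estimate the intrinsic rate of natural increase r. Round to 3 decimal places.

R0 = Σ lx·mx = 0 + 1.287 + 2.45 + 2.726 + 2.024 + 2.475 + 1.176 + 0.014 = 12.152
Σ x·lx·mx = 41.99; T = 41.99/12.152 = 3.4554…
r ≈ ln(R0)/T = ln(12.152)/3.4554… = 0.72278… → 0.723

0.723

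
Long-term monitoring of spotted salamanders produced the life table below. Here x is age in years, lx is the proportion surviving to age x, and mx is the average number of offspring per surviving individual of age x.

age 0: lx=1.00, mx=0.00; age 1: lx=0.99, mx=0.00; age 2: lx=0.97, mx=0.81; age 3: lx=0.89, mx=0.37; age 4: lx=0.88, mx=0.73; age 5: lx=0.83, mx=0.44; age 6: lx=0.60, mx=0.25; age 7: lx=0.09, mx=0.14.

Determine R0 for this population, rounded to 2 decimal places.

lx·mx by age: 0, 0, 0.7857, 0.3293, 0.6424, 0.3652, 0.15, 0.0126
R0 = Σ lx·mx = 2.2852 → 2.29

2.29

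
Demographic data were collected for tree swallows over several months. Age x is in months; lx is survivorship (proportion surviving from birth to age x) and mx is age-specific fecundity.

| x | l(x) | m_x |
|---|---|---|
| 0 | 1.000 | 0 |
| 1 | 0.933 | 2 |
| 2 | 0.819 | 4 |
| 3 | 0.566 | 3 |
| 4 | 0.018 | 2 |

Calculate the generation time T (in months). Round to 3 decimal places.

lx·mx: 0, 1.866, 3.276, 1.698, 0.036 → R0 = 6.876
x·lx·mx: 0, 1.866, 6.552, 5.094, 0.144 → Σ = 13.656
T = 13.656 / 6.876 = 1.986038… → 1.986

1.986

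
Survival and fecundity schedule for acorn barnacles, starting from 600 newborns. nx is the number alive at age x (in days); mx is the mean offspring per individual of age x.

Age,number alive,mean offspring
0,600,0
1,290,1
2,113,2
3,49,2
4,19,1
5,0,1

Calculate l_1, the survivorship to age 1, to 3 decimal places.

0.483

l_1 = n_1/n_0 = 290/600 = 0.483333… → 0.483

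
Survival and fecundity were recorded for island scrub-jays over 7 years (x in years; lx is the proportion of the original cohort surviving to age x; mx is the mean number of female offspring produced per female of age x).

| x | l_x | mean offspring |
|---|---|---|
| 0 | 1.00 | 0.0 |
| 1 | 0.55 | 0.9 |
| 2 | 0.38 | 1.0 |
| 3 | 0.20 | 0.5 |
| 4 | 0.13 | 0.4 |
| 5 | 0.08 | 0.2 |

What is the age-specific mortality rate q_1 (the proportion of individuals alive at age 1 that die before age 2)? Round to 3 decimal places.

0.309

q_1 = (l_1 − l_2) / l_1 = (0.55 − 0.38) / 0.55
     = 0.17 / 0.55 = 0.309091… → 0.309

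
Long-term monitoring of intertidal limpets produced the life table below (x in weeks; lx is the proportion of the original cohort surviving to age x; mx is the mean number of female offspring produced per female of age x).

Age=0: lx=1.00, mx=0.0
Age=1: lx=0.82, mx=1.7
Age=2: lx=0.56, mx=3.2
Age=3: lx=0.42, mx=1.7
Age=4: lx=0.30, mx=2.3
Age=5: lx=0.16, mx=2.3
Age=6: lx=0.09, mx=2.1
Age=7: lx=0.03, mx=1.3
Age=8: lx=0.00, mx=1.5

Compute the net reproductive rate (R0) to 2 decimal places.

5.19

lx·mx by age: 0, 1.394, 1.792, 0.714, 0.69, 0.368, 0.189, 0.039, 0
R0 = Σ lx·mx = 5.186 → 5.19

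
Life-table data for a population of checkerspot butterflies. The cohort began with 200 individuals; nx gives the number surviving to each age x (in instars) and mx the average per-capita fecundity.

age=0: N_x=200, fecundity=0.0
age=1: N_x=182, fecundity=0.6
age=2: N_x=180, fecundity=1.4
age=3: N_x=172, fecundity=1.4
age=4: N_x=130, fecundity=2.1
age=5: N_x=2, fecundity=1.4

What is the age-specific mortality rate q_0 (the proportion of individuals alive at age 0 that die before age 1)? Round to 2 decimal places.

lx = nx/n0 = nx/200: 1, 0.91, 0.9, 0.86, 0.65, 0.01
q_0 = (l_0 − l_1) / l_0 = (1 − 0.91) / 1
     = 0.09 / 1 = 0.09 → 0.09

0.09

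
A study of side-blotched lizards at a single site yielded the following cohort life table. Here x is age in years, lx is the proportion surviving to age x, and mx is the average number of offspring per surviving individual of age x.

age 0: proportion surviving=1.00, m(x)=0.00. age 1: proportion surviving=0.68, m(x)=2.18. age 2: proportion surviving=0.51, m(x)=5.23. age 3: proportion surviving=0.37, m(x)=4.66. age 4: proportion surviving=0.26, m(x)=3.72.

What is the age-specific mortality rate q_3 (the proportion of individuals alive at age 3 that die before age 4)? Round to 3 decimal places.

q_3 = (l_3 − l_4) / l_3 = (0.37 − 0.26) / 0.37
     = 0.11 / 0.37 = 0.297297… → 0.297

0.297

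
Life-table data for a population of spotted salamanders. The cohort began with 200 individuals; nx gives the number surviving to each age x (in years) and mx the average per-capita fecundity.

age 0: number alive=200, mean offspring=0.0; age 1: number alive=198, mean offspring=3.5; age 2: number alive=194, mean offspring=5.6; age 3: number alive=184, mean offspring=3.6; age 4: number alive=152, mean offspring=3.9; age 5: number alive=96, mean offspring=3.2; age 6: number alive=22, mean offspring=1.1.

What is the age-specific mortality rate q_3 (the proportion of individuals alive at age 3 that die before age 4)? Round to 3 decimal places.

lx = nx/n0 = nx/200: 1, 0.99, 0.97, 0.92, 0.76, 0.48, 0.11
q_3 = (l_3 − l_4) / l_3 = (0.92 − 0.76) / 0.92
     = 0.16 / 0.92 = 0.173913… → 0.174

0.174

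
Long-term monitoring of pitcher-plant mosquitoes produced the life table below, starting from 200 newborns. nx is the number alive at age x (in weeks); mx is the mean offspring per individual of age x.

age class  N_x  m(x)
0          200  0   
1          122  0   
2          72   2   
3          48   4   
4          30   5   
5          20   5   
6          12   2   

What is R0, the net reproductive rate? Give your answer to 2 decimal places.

lx = nx/n0 = nx/200: 1, 0.61, 0.36, 0.24, 0.15, 0.1, 0.06
lx·mx by age: 0, 0, 0.72, 0.96, 0.75, 0.5, 0.12
R0 = Σ lx·mx = 3.05 → 3.05

3.05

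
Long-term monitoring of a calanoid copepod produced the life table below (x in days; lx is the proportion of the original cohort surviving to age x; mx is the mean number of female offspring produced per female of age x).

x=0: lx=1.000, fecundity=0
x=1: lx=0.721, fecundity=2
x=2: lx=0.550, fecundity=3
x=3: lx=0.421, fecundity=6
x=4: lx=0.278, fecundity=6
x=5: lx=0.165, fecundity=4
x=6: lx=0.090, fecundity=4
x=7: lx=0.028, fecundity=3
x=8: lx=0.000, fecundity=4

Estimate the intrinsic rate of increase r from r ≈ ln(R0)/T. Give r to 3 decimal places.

R0 = Σ lx·mx = 0 + 1.442 + 1.65 + 2.526 + 1.668 + 0.66 + 0.36 + 0.084 + 0 = 8.39
Σ x·lx·mx = 25.04; T = 25.04/8.39 = 2.98451…
r ≈ ln(R0)/T = ln(8.39)/2.98451… = 0.71269… → 0.713

0.713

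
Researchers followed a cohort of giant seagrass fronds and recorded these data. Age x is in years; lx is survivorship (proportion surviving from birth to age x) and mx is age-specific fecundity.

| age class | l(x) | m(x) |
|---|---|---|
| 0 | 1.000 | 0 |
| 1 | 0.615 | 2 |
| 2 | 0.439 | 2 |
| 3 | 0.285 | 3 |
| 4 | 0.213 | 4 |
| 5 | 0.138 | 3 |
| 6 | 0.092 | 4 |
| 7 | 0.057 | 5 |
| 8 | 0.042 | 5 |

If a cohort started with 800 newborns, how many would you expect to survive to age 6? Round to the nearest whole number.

74

Expected survivors = N0 · l_6 = 800 × 0.092 = 73.6 → 74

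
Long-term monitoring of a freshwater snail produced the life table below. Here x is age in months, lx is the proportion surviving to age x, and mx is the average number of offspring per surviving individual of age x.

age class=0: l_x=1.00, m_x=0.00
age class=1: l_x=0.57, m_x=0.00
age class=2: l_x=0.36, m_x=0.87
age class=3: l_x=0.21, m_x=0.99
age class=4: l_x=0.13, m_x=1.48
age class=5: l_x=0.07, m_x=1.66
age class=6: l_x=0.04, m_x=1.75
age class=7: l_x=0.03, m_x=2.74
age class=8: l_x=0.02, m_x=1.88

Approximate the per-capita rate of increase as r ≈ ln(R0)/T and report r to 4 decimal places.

0.0051

R0 = Σ lx·mx = 0 + 0 + 0.3132 + 0.2079 + 0.1924 + 0.1162 + 0.07 + 0.0822 + 0.0376 = 1.0195
Σ x·lx·mx = 3.8969; T = 3.8969/1.0195 = 3.82236…
r ≈ ln(R0)/T = ln(1.0195)/3.82236… = 0.005052… → 0.0051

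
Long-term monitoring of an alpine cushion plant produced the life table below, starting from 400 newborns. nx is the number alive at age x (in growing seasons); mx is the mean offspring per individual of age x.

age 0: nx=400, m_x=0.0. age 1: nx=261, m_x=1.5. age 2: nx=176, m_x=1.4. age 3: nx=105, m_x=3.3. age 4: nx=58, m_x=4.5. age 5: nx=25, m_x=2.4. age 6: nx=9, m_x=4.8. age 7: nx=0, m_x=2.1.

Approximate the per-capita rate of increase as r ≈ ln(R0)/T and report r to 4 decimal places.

0.4647

lx = nx/n0 = nx/400: 1, 0.6525, 0.44, 0.2625, 0.145, 0.0625, 0.0225, 0
R0 = Σ lx·mx = 0 + 0.97875 + 0.616 + 0.86625 + 0.6525 + 0.15 + 0.108 + 0 = 3.3715
Σ x·lx·mx = 8.8175; T = 8.8175/3.3715 = 2.6153…
r ≈ ln(R0)/T = ln(3.3715)/2.6153… = 0.46471… → 0.4647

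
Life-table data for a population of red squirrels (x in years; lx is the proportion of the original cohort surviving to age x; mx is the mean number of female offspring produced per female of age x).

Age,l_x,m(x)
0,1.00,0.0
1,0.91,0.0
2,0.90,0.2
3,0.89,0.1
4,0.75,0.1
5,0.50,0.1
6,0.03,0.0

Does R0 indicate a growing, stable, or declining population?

declining

R0 = Σ lx·mx = 0 + 0 + 0.18 + 0.089 + 0.075 + 0.05 + 0 = 0.394
R0 < 1, so the population is declining.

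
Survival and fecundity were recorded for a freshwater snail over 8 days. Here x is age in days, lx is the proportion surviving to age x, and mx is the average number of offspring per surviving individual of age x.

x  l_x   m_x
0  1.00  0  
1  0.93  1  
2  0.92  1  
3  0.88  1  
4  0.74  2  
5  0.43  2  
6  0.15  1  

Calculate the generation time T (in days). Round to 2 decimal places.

lx·mx: 0, 0.93, 0.92, 0.88, 1.48, 0.86, 0.15 → R0 = 5.22
x·lx·mx: 0, 0.93, 1.84, 2.64, 5.92, 4.3, 0.9 → Σ = 16.53
T = 16.53 / 5.22 = 3.166667… → 3.17

3.17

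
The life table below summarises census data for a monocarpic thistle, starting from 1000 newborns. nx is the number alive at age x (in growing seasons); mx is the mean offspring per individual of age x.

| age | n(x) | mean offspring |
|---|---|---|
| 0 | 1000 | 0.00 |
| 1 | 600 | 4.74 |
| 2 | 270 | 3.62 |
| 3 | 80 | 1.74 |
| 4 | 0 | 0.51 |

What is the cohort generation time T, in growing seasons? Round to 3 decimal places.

lx = nx/n0 = nx/1000: 1, 0.6, 0.27, 0.08, 0
lx·mx: 0, 2.844, 0.9774, 0.1392, 0 → R0 = 3.9606
x·lx·mx: 0, 2.844, 1.9548, 0.4176, 0 → Σ = 5.2164
T = 5.2164 / 3.9606 = 1.317073… → 1.317

1.317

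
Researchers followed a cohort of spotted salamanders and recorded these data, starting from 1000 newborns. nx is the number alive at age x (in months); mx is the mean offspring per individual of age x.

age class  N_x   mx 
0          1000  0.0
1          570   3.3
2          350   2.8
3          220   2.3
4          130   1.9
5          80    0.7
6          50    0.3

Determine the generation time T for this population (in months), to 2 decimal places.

1.82

lx = nx/n0 = nx/1000: 1, 0.57, 0.35, 0.22, 0.13, 0.08, 0.05
lx·mx: 0, 1.881, 0.98, 0.506, 0.247, 0.056, 0.015 → R0 = 3.685
x·lx·mx: 0, 1.881, 1.96, 1.518, 0.988, 0.28, 0.09 → Σ = 6.717
T = 6.717 / 3.685 = 1.822795… → 1.82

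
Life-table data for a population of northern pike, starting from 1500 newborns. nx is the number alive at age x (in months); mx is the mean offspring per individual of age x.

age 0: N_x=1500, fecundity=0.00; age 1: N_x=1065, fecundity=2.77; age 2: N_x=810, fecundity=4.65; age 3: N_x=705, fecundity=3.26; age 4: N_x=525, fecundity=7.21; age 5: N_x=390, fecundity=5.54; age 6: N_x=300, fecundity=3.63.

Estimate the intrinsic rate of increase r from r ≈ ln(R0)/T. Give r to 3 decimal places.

0.763

lx = nx/n0 = nx/1500: 1, 0.71, 0.54, 0.47, 0.35, 0.26, 0.2
R0 = Σ lx·mx = 0 + 1.9667 + 2.511 + 1.5322 + 2.5235 + 1.4404 + 0.726 = 10.6998
Σ x·lx·mx = 33.2373; T = 33.2373/10.6998 = 3.10635…
r ≈ ln(R0)/T = ln(10.6998)/3.10635… = 0.76303… → 0.763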